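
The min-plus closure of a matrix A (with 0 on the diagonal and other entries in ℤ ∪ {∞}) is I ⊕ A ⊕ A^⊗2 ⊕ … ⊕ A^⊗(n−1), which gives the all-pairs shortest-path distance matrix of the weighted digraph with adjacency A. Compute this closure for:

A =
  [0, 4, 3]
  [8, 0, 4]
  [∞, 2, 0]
Closure =
  [0, 4, 3]
  [8, 0, 4]
  [10, 2, 0]

This is the Floyd-Warshall all-pairs shortest-path computation. For each intermediate vertex k = 0, 1, …, 2, update dist[i][j] ← min(dist[i][j], dist[i][k] + dist[k][j]). The final matrix gives, for each (i, j), the minimum total weight of any directed path from i to j (possibly empty when i = j).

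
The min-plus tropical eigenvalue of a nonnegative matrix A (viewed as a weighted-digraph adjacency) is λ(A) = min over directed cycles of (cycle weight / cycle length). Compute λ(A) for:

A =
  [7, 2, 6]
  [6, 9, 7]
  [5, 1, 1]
λ(A) = 1

Enumerate directed cycles and compute their means (weight / length). Sample:
  cycle 0 → 0: weight = 7, length = 1, mean = 7/1 ≈ 7.000
  cycle 1 → 1: weight = 9, length = 1, mean = 9/1 ≈ 9.000
  cycle 2 → 2: weight = 1, length = 1, mean = 1/1 ≈ 1.000
  cycle 0 → 1 → 0: weight = 8, length = 2, mean = 8/2 ≈ 4.000
  cycle 0 → 2 → 0: weight = 11, length = 2, mean = 11/2 ≈ 5.500
  cycle 1 → 0 → 1: weight = 8, length = 2, mean = 8/2 ≈ 4.000
Minimum mean = 1.000, attained e.g. along the cycle 2 → 2 with weight 1 and length 1. So λ(A) = 1/1 = 1.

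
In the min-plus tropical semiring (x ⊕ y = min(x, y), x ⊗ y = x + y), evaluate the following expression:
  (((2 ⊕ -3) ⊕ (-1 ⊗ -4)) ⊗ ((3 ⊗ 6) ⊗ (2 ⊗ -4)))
(((2 ⊕ -3) ⊕ (-1 ⊗ -4)) ⊗ ((3 ⊗ 6) ⊗ (2 ⊗ -4))) = 2

Expand innermost to outermost. Recall ⊕ takes the minimum of its arguments and ⊗ takes their sum. Working out the expression (((2 ⊕ -3) ⊕ (-1 ⊗ -4)) ⊗ ((3 ⊗ 6) ⊗ (2 ⊗ -4))) gives 2.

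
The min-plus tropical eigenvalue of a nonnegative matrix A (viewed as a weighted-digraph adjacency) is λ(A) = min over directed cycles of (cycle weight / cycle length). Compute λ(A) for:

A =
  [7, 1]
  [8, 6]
λ(A) = 9/2

Enumerate directed cycles and compute their means (weight / length). Sample:
  cycle 0 → 0: weight = 7, length = 1, mean = 7/1 ≈ 7.000
  cycle 1 → 1: weight = 6, length = 1, mean = 6/1 ≈ 6.000
  cycle 0 → 1 → 0: weight = 9, length = 2, mean = 9/2 ≈ 4.500
  cycle 1 → 0 → 1: weight = 9, length = 2, mean = 9/2 ≈ 4.500
Minimum mean = 4.500, attained e.g. along the cycle 0 → 1 → 0 with weight 9 and length 2. So λ(A) = 9/2 = 9/2.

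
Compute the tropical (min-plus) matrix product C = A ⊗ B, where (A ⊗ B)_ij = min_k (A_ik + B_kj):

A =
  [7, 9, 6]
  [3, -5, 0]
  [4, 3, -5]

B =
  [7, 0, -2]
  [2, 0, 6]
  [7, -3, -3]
A ⊗ B =
  [11, 3, 3]
  [-3, -5, -3]
  [2, -8, -8]

Apply the min-plus product entry-by-entry:
  C[0][0] = min over k of (A[0][0] + B[0][0] = 7 + 7 = 14, A[0][1] + B[1][0] = 9 + 2 = 11, A[0][2] + B[2][0] = 6 + 7 = 13) = 11 (attained at k = 1)
  C[0][1] = min over k of (A[0][0] + B[0][1] = 7 + 0 = 7, A[0][1] + B[1][1] = 9 + 0 = 9, A[0][2] + B[2][1] = 6 + -3 = 3) = 3 (attained at k = 2)
  C[0][2] = min over k of (A[0][0] + B[0][2] = 7 + -2 = 5, A[0][1] + B[1][2] = 9 + 6 = 15, A[0][2] + B[2][2] = 6 + -3 = 3) = 3 (attained at k = 2)
  C[1][0] = min over k of (A[1][0] + B[0][0] = 3 + 7 = 10, A[1][1] + B[1][0] = -5 + 2 = -3, A[1][2] + B[2][0] = 0 + 7 = 7) = -3 (attained at k = 1)
  C[1][1] = min over k of (A[1][0] + B[0][1] = 3 + 0 = 3, A[1][1] + B[1][1] = -5 + 0 = -5, A[1][2] + B[2][1] = 0 + -3 = -3) = -5 (attained at k = 1)
  C[1][2] = min over k of (A[1][0] + B[0][2] = 3 + -2 = 1, A[1][1] + B[1][2] = -5 + 6 = 1, A[1][2] + B[2][2] = 0 + -3 = -3) = -3 (attained at k = 2)
  C[2][0] = min over k of (A[2][0] + B[0][0] = 4 + 7 = 11, A[2][1] + B[1][0] = 3 + 2 = 5, A[2][2] + B[2][0] = -5 + 7 = 2) = 2 (attained at k = 2)
  C[2][1] = min over k of (A[2][0] + B[0][1] = 4 + 0 = 4, A[2][1] + B[1][1] = 3 + 0 = 3, A[2][2] + B[2][1] = -5 + -3 = -8) = -8 (attained at k = 2)
  C[2][2] = min over k of (A[2][0] + B[0][2] = 4 + -2 = 2, A[2][1] + B[1][2] = 3 + 6 = 9, A[2][2] + B[2][2] = -5 + -3 = -8) = -8 (attained at k = 2)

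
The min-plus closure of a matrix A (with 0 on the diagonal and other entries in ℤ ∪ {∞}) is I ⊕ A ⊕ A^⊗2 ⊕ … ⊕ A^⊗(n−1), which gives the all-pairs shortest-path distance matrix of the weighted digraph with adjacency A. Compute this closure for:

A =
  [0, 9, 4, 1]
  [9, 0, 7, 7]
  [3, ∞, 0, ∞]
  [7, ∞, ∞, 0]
Closure =
  [0, 9, 4, 1]
  [9, 0, 7, 7]
  [3, 12, 0, 4]
  [7, 16, 11, 0]

This is the Floyd-Warshall all-pairs shortest-path computation. For each intermediate vertex k = 0, 1, …, 3, update dist[i][j] ← min(dist[i][j], dist[i][k] + dist[k][j]). The final matrix gives, for each (i, j), the minimum total weight of any directed path from i to j (possibly empty when i = j).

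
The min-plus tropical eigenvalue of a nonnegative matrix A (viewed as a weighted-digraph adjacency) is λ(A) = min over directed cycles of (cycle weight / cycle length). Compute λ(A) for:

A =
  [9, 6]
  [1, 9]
λ(A) = 7/2

Enumerate directed cycles and compute their means (weight / length). Sample:
  cycle 0 → 0: weight = 9, length = 1, mean = 9/1 ≈ 9.000
  cycle 1 → 1: weight = 9, length = 1, mean = 9/1 ≈ 9.000
  cycle 0 → 1 → 0: weight = 7, length = 2, mean = 7/2 ≈ 3.500
  cycle 1 → 0 → 1: weight = 7, length = 2, mean = 7/2 ≈ 3.500
Minimum mean = 3.500, attained e.g. along the cycle 0 → 1 → 0 with weight 7 and length 2. So λ(A) = 7/2 = 7/2.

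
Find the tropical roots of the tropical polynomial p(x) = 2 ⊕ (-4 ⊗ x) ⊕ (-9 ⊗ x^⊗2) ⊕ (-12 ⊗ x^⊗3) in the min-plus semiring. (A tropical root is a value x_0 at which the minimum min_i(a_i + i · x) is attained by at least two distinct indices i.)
Roots: {3, 5, 6}

Each tropical root is a break point of the lower envelope of the lines y = a_i + i · x (there are 4 lines, with slopes 0, 1, ..., 3). Only the lines that attain the minimum somewhere contribute to roots; other lines are dominated. Here the surviving (envelope) indices are i = 3, i = 2, i = 1, i = 0.
Intersections between consecutive envelope lines give the roots: for adjacent envelope indices i < j the intersection is x = (a_i − a_j) / (j − i). Reading off the sorted break points: {3, 5, 6}.
Verification: at each break x_0, at least two indices attain the minimum of min_i(a_i + i · x_0).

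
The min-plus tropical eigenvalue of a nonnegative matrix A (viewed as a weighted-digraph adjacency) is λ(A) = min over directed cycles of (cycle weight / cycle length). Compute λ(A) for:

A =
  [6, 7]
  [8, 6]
λ(A) = 6

Enumerate directed cycles and compute their means (weight / length). Sample:
  cycle 0 → 0: weight = 6, length = 1, mean = 6/1 ≈ 6.000
  cycle 1 → 1: weight = 6, length = 1, mean = 6/1 ≈ 6.000
  cycle 0 → 1 → 0: weight = 15, length = 2, mean = 15/2 ≈ 7.500
  cycle 1 → 0 → 1: weight = 15, length = 2, mean = 15/2 ≈ 7.500
Minimum mean = 6.000, attained e.g. along the cycle 0 → 0 with weight 6 and length 1. So λ(A) = 6/1 = 6.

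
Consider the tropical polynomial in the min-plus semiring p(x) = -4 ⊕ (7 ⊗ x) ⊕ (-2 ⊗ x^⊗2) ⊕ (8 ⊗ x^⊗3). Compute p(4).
p(4) = -4

A tropical monomial a ⊗ x^⊗i evaluates to a + i · x. Evaluating each term at x = 4:
  Term 0 contributes -4 + 0 · 4 = -4
  Term 1 contributes 7 + 1 · 4 = 11
  Term 2 contributes -2 + 2 · 4 = 6
  Term 3 contributes 8 + 3 · 4 = 20
p(4) = ⊕ of these = min[-4, 11, 6, 20] = -4.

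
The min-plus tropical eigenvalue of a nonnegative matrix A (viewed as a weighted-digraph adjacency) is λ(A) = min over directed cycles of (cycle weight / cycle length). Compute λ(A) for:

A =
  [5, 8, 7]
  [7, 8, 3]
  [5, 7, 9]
λ(A) = 5

Enumerate directed cycles and compute their means (weight / length). Sample:
  cycle 0 → 0: weight = 5, length = 1, mean = 5/1 ≈ 5.000
  cycle 1 → 1: weight = 8, length = 1, mean = 8/1 ≈ 8.000
  cycle 2 → 2: weight = 9, length = 1, mean = 9/1 ≈ 9.000
  cycle 0 → 1 → 0: weight = 15, length = 2, mean = 15/2 ≈ 7.500
  cycle 0 → 2 → 0: weight = 12, length = 2, mean = 12/2 ≈ 6.000
  cycle 1 → 0 → 1: weight = 15, length = 2, mean = 15/2 ≈ 7.500
Minimum mean = 5.000, attained e.g. along the cycle 0 → 0 with weight 5 and length 1. So λ(A) = 5/1 = 5.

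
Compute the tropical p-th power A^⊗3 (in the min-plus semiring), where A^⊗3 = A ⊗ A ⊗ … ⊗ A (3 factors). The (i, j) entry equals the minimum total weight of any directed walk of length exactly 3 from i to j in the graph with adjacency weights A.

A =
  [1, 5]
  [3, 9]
A^⊗3 =
  [3, 7]
  [5, 9]

Each entry (A^⊗3)_ij equals the minimum over all length-3 walks i = v_0 → v_1 → … → v_3 = j of Σ_t A[v_t][v_{t+1}]. For example, for (i, j) = (0, 1) we minimise over 4 possible intermediate vertex sequences; the minimum is 7, attained along the walk 0 → 0 → 0 → 1.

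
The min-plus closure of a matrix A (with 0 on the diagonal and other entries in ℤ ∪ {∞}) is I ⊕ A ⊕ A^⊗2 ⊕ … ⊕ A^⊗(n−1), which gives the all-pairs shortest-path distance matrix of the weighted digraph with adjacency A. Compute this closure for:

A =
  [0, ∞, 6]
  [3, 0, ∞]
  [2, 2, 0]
Closure =
  [0, 8, 6]
  [3, 0, 9]
  [2, 2, 0]

This is the Floyd-Warshall all-pairs shortest-path computation. For each intermediate vertex k = 0, 1, …, 2, update dist[i][j] ← min(dist[i][j], dist[i][k] + dist[k][j]). The final matrix gives, for each (i, j), the minimum total weight of any directed path from i to j (possibly empty when i = j).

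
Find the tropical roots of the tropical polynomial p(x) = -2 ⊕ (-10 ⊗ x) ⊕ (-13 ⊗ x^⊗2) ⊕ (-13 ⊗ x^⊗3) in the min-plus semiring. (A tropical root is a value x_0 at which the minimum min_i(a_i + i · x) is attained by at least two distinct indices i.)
Roots: {0, 3, 8}

Each tropical root is a break point of the lower envelope of the lines y = a_i + i · x (there are 4 lines, with slopes 0, 1, ..., 3). Only the lines that attain the minimum somewhere contribute to roots; other lines are dominated. Here the surviving (envelope) indices are i = 3, i = 2, i = 1, i = 0.
Intersections between consecutive envelope lines give the roots: for adjacent envelope indices i < j the intersection is x = (a_i − a_j) / (j − i). Reading off the sorted break points: {0, 3, 8}.
Verification: at each break x_0, at least two indices attain the minimum of min_i(a_i + i · x_0).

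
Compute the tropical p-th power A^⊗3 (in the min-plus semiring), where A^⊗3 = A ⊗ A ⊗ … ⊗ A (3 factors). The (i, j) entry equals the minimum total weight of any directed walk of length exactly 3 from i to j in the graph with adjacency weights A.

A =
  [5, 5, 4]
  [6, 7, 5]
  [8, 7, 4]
A^⊗3 =
  [15, 15, 12]
  [16, 16, 13]
  [16, 15, 12]

Each entry (A^⊗3)_ij equals the minimum over all length-3 walks i = v_0 → v_1 → … → v_3 = j of Σ_t A[v_t][v_{t+1}]. For example, for (i, j) = (0, 2) we minimise over 9 possible intermediate vertex sequences; the minimum is 12, attained along the walk 0 → 2 → 2 → 2.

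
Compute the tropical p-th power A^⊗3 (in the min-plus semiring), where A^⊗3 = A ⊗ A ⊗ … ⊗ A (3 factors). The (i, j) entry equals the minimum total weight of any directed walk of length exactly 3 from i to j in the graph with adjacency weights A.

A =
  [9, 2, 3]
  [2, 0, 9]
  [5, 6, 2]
A^⊗3 =
  [4, 2, 7]
  [2, 0, 5]
  [8, 6, 6]

Each entry (A^⊗3)_ij equals the minimum over all length-3 walks i = v_0 → v_1 → … → v_3 = j of Σ_t A[v_t][v_{t+1}]. For example, for (i, j) = (0, 2) we minimise over 9 possible intermediate vertex sequences; the minimum is 7, attained along the walk 0 → 1 → 0 → 2.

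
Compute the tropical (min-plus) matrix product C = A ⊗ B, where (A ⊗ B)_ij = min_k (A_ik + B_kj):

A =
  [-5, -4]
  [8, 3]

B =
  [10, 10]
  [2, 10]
A ⊗ B =
  [-2, 5]
  [5, 13]

Apply the min-plus product entry-by-entry:
  C[0][0] = min over k of (A[0][0] + B[0][0] = -5 + 10 = 5, A[0][1] + B[1][0] = -4 + 2 = -2) = -2 (attained at k = 1)
  C[0][1] = min over k of (A[0][0] + B[0][1] = -5 + 10 = 5, A[0][1] + B[1][1] = -4 + 10 = 6) = 5 (attained at k = 0)
  C[1][0] = min over k of (A[1][0] + B[0][0] = 8 + 10 = 18, A[1][1] + B[1][0] = 3 + 2 = 5) = 5 (attained at k = 1)
  C[1][1] = min over k of (A[1][0] + B[0][1] = 8 + 10 = 18, A[1][1] + B[1][1] = 3 + 10 = 13) = 13 (attained at k = 1)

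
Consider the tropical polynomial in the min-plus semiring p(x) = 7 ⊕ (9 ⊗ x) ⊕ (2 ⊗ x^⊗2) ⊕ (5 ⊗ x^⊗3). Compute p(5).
p(5) = 7

A tropical monomial a ⊗ x^⊗i evaluates to a + i · x. Evaluating each term at x = 5:
  Term 0 contributes 7 + 0 · 5 = 7
  Term 1 contributes 9 + 1 · 5 = 14
  Term 2 contributes 2 + 2 · 5 = 12
  Term 3 contributes 5 + 3 · 5 = 20
p(5) = ⊕ of these = min[7, 14, 12, 20] = 7.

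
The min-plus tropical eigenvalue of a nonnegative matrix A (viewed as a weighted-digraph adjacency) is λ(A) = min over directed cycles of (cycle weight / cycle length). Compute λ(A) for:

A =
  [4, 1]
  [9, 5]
λ(A) = 4

Enumerate directed cycles and compute their means (weight / length). Sample:
  cycle 0 → 0: weight = 4, length = 1, mean = 4/1 ≈ 4.000
  cycle 1 → 1: weight = 5, length = 1, mean = 5/1 ≈ 5.000
  cycle 0 → 1 → 0: weight = 10, length = 2, mean = 10/2 ≈ 5.000
  cycle 1 → 0 → 1: weight = 10, length = 2, mean = 10/2 ≈ 5.000
Minimum mean = 4.000, attained e.g. along the cycle 0 → 0 with weight 4 and length 1. So λ(A) = 4/1 = 4.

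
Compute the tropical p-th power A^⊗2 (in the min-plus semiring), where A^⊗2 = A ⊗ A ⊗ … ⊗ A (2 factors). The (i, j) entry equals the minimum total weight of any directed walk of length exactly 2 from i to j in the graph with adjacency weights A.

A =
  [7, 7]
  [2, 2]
A^⊗2 =
  [9, 9]
  [4, 4]

Each entry (A^⊗2)_ij equals the minimum over all length-2 walks i = v_0 → v_1 → … → v_2 = j of Σ_t A[v_t][v_{t+1}]. For example, for (i, j) = (0, 1) we minimise over 2 possible intermediate vertex sequences; the minimum is 9, attained along the walk 0 → 1 → 1.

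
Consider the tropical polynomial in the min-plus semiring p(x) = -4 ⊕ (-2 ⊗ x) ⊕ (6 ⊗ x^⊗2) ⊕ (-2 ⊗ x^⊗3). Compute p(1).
p(1) = -4

A tropical monomial a ⊗ x^⊗i evaluates to a + i · x. Evaluating each term at x = 1:
  Term 0 contributes -4 + 0 · 1 = -4
  Term 1 contributes -2 + 1 · 1 = -1
  Term 2 contributes 6 + 2 · 1 = 8
  Term 3 contributes -2 + 3 · 1 = 1
p(1) = ⊕ of these = min[-4, -1, 8, 1] = -4.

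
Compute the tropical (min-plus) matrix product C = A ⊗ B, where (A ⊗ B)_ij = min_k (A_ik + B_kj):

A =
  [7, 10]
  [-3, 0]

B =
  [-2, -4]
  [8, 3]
A ⊗ B =
  [5, 3]
  [-5, -7]

Apply the min-plus product entry-by-entry:
  C[0][0] = min over k of (A[0][0] + B[0][0] = 7 + -2 = 5, A[0][1] + B[1][0] = 10 + 8 = 18) = 5 (attained at k = 0)
  C[0][1] = min over k of (A[0][0] + B[0][1] = 7 + -4 = 3, A[0][1] + B[1][1] = 10 + 3 = 13) = 3 (attained at k = 0)
  C[1][0] = min over k of (A[1][0] + B[0][0] = -3 + -2 = -5, A[1][1] + B[1][0] = 0 + 8 = 8) = -5 (attained at k = 0)
  C[1][1] = min over k of (A[1][0] + B[0][1] = -3 + -4 = -7, A[1][1] + B[1][1] = 0 + 3 = 3) = -7 (attained at k = 0)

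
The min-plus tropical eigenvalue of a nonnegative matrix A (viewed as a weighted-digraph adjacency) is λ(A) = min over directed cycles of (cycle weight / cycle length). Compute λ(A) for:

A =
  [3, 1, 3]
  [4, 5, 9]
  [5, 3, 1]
λ(A) = 1

Enumerate directed cycles and compute their means (weight / length). Sample:
  cycle 0 → 0: weight = 3, length = 1, mean = 3/1 ≈ 3.000
  cycle 1 → 1: weight = 5, length = 1, mean = 5/1 ≈ 5.000
  cycle 2 → 2: weight = 1, length = 1, mean = 1/1 ≈ 1.000
  cycle 0 → 1 → 0: weight = 5, length = 2, mean = 5/2 ≈ 2.500
  cycle 0 → 2 → 0: weight = 8, length = 2, mean = 8/2 ≈ 4.000
  cycle 1 → 0 → 1: weight = 5, length = 2, mean = 5/2 ≈ 2.500
Minimum mean = 1.000, attained e.g. along the cycle 2 → 2 with weight 1 and length 1. So λ(A) = 1/1 = 1.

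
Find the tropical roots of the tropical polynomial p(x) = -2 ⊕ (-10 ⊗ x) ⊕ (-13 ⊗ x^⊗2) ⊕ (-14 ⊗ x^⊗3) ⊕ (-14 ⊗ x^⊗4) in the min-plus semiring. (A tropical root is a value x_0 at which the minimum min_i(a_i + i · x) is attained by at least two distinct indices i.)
Roots: {0, 1, 3, 8}

Each tropical root is a break point of the lower envelope of the lines y = a_i + i · x (there are 5 lines, with slopes 0, 1, ..., 4). Only the lines that attain the minimum somewhere contribute to roots; other lines are dominated. Here the surviving (envelope) indices are i = 4, i = 3, i = 2, i = 1, i = 0.
Intersections between consecutive envelope lines give the roots: for adjacent envelope indices i < j the intersection is x = (a_i − a_j) / (j − i). Reading off the sorted break points: {0, 1, 3, 8}.
Verification: at each break x_0, at least two indices attain the minimum of min_i(a_i + i · x_0).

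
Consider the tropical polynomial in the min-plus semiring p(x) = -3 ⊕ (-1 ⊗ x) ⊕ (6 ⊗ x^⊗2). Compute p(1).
p(1) = -3

A tropical monomial a ⊗ x^⊗i evaluates to a + i · x. Evaluating each term at x = 1:
  Term 0 contributes -3 + 0 · 1 = -3
  Term 1 contributes -1 + 1 · 1 = 0
  Term 2 contributes 6 + 2 · 1 = 8
p(1) = ⊕ of these = min[-3, 0, 8] = -3.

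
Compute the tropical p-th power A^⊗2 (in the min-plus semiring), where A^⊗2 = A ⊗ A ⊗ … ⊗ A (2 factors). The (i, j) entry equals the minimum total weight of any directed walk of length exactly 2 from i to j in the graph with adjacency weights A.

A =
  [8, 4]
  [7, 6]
A^⊗2 =
  [11, 10]
  [13, 11]

Each entry (A^⊗2)_ij equals the minimum over all length-2 walks i = v_0 → v_1 → … → v_2 = j of Σ_t A[v_t][v_{t+1}]. For example, for (i, j) = (0, 1) we minimise over 2 possible intermediate vertex sequences; the minimum is 10, attained along the walk 0 → 1 → 1.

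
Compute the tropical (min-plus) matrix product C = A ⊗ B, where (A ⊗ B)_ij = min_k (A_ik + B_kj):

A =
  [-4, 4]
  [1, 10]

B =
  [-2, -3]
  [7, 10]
A ⊗ B =
  [-6, -7]
  [-1, -2]

Apply the min-plus product entry-by-entry:
  C[0][0] = min over k of (A[0][0] + B[0][0] = -4 + -2 = -6, A[0][1] + B[1][0] = 4 + 7 = 11) = -6 (attained at k = 0)
  C[0][1] = min over k of (A[0][0] + B[0][1] = -4 + -3 = -7, A[0][1] + B[1][1] = 4 + 10 = 14) = -7 (attained at k = 0)
  C[1][0] = min over k of (A[1][0] + B[0][0] = 1 + -2 = -1, A[1][1] + B[1][0] = 10 + 7 = 17) = -1 (attained at k = 0)
  C[1][1] = min over k of (A[1][0] + B[0][1] = 1 + -3 = -2, A[1][1] + B[1][1] = 10 + 10 = 20) = -2 (attained at k = 0)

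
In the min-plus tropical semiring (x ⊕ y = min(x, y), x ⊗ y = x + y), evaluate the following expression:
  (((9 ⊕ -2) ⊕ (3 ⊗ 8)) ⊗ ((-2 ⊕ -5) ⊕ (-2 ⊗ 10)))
(((9 ⊕ -2) ⊕ (3 ⊗ 8)) ⊗ ((-2 ⊕ -5) ⊕ (-2 ⊗ 10))) = -7

Expand innermost to outermost. Recall ⊕ takes the minimum of its arguments and ⊗ takes their sum. Working out the expression (((9 ⊕ -2) ⊕ (3 ⊗ 8)) ⊗ ((-2 ⊕ -5) ⊕ (-2 ⊗ 10))) gives -7.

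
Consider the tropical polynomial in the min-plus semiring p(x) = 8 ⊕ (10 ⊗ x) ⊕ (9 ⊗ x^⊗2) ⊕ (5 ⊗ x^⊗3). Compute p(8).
p(8) = 8

A tropical monomial a ⊗ x^⊗i evaluates to a + i · x. Evaluating each term at x = 8:
  Term 0 contributes 8 + 0 · 8 = 8
  Term 1 contributes 10 + 1 · 8 = 18
  Term 2 contributes 9 + 2 · 8 = 25
  Term 3 contributes 5 + 3 · 8 = 29
p(8) = ⊕ of these = min[8, 18, 25, 29] = 8.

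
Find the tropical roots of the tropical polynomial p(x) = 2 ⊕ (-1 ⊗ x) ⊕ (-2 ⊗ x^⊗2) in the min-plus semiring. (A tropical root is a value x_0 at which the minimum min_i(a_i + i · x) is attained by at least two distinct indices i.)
Roots: {1, 3}

Each tropical root is a break point of the lower envelope of the lines y = a_i + i · x (there are 3 lines, with slopes 0, 1, ..., 2). Only the lines that attain the minimum somewhere contribute to roots; other lines are dominated. Here the surviving (envelope) indices are i = 2, i = 1, i = 0.
Intersections between consecutive envelope lines give the roots: for adjacent envelope indices i < j the intersection is x = (a_i − a_j) / (j − i). Reading off the sorted break points: {1, 3}.
Verification: at each break x_0, at least two indices attain the minimum of min_i(a_i + i · x_0).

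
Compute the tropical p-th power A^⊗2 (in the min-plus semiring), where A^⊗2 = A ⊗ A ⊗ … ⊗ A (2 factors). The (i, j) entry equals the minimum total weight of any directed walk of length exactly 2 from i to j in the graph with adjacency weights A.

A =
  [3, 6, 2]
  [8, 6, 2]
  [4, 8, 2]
A^⊗2 =
  [6, 9, 4]
  [6, 10, 4]
  [6, 10, 4]

Each entry (A^⊗2)_ij equals the minimum over all length-2 walks i = v_0 → v_1 → … → v_2 = j of Σ_t A[v_t][v_{t+1}]. For example, for (i, j) = (0, 2) we minimise over 3 possible intermediate vertex sequences; the minimum is 4, attained along the walk 0 → 2 → 2.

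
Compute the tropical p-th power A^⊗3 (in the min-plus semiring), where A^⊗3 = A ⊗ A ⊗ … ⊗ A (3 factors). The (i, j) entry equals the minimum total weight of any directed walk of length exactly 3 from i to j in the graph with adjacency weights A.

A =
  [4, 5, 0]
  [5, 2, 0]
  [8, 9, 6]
A^⊗3 =
  [12, 9, 7]
  [9, 6, 4]
  [16, 13, 11]

Each entry (A^⊗3)_ij equals the minimum over all length-3 walks i = v_0 → v_1 → … → v_3 = j of Σ_t A[v_t][v_{t+1}]. For example, for (i, j) = (0, 2) we minimise over 9 possible intermediate vertex sequences; the minimum is 7, attained along the walk 0 → 1 → 1 → 2.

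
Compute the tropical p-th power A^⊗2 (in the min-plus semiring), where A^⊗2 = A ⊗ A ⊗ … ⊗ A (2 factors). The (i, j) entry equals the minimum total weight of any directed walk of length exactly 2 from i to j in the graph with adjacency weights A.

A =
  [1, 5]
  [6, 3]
A^⊗2 =
  [2, 6]
  [7, 6]

Each entry (A^⊗2)_ij equals the minimum over all length-2 walks i = v_0 → v_1 → … → v_2 = j of Σ_t A[v_t][v_{t+1}]. For example, for (i, j) = (0, 1) we minimise over 2 possible intermediate vertex sequences; the minimum is 6, attained along the walk 0 → 0 → 1.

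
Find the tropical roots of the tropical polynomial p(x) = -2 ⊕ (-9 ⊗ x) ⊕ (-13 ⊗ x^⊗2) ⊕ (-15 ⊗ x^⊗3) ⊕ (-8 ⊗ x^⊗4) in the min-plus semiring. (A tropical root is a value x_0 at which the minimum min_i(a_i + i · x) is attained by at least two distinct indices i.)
Roots: {-7, 2, 4, 7}

Each tropical root is a break point of the lower envelope of the lines y = a_i + i · x (there are 5 lines, with slopes 0, 1, ..., 4). Only the lines that attain the minimum somewhere contribute to roots; other lines are dominated. Here the surviving (envelope) indices are i = 4, i = 3, i = 2, i = 1, i = 0.
Intersections between consecutive envelope lines give the roots: for adjacent envelope indices i < j the intersection is x = (a_i − a_j) / (j − i). Reading off the sorted break points: {-7, 2, 4, 7}.
Verification: at each break x_0, at least two indices attain the minimum of min_i(a_i + i · x_0).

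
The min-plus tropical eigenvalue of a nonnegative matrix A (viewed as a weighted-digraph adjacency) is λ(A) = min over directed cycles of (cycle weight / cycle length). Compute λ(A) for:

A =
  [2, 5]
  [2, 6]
λ(A) = 2

Enumerate directed cycles and compute their means (weight / length). Sample:
  cycle 0 → 0: weight = 2, length = 1, mean = 2/1 ≈ 2.000
  cycle 1 → 1: weight = 6, length = 1, mean = 6/1 ≈ 6.000
  cycle 0 → 1 → 0: weight = 7, length = 2, mean = 7/2 ≈ 3.500
  cycle 1 → 0 → 1: weight = 7, length = 2, mean = 7/2 ≈ 3.500
Minimum mean = 2.000, attained e.g. along the cycle 0 → 0 with weight 2 and length 1. So λ(A) = 2/1 = 2.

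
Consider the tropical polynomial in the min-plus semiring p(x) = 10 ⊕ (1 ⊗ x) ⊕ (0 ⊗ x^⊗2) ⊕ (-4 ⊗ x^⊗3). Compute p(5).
p(5) = 6

A tropical monomial a ⊗ x^⊗i evaluates to a + i · x. Evaluating each term at x = 5:
  Term 0 contributes 10 + 0 · 5 = 10
  Term 1 contributes 1 + 1 · 5 = 6
  Term 2 contributes 0 + 2 · 5 = 10
  Term 3 contributes -4 + 3 · 5 = 11
p(5) = ⊕ of these = min[10, 6, 10, 11] = 6.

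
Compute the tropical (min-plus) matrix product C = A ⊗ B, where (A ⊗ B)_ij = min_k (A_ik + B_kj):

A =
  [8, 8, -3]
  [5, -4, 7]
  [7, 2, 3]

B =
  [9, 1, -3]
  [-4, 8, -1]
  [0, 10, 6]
A ⊗ B =
  [-3, 7, 3]
  [-8, 4, -5]
  [-2, 8, 1]

Apply the min-plus product entry-by-entry:
  C[0][0] = min over k of (A[0][0] + B[0][0] = 8 + 9 = 17, A[0][1] + B[1][0] = 8 + -4 = 4, A[0][2] + B[2][0] = -3 + 0 = -3) = -3 (attained at k = 2)
  C[0][1] = min over k of (A[0][0] + B[0][1] = 8 + 1 = 9, A[0][1] + B[1][1] = 8 + 8 = 16, A[0][2] + B[2][1] = -3 + 10 = 7) = 7 (attained at k = 2)
  C[0][2] = min over k of (A[0][0] + B[0][2] = 8 + -3 = 5, A[0][1] + B[1][2] = 8 + -1 = 7, A[0][2] + B[2][2] = -3 + 6 = 3) = 3 (attained at k = 2)
  C[1][0] = min over k of (A[1][0] + B[0][0] = 5 + 9 = 14, A[1][1] + B[1][0] = -4 + -4 = -8, A[1][2] + B[2][0] = 7 + 0 = 7) = -8 (attained at k = 1)
  C[1][1] = min over k of (A[1][0] + B[0][1] = 5 + 1 = 6, A[1][1] + B[1][1] = -4 + 8 = 4, A[1][2] + B[2][1] = 7 + 10 = 17) = 4 (attained at k = 1)
  C[1][2] = min over k of (A[1][0] + B[0][2] = 5 + -3 = 2, A[1][1] + B[1][2] = -4 + -1 = -5, A[1][2] + B[2][2] = 7 + 6 = 13) = -5 (attained at k = 1)
  C[2][0] = min over k of (A[2][0] + B[0][0] = 7 + 9 = 16, A[2][1] + B[1][0] = 2 + -4 = -2, A[2][2] + B[2][0] = 3 + 0 = 3) = -2 (attained at k = 1)
  C[2][1] = min over k of (A[2][0] + B[0][1] = 7 + 1 = 8, A[2][1] + B[1][1] = 2 + 8 = 10, A[2][2] + B[2][1] = 3 + 10 = 13) = 8 (attained at k = 0)
  C[2][2] = min over k of (A[2][0] + B[0][2] = 7 + -3 = 4, A[2][1] + B[1][2] = 2 + -1 = 1, A[2][2] + B[2][2] = 3 + 6 = 9) = 1 (attained at k = 1)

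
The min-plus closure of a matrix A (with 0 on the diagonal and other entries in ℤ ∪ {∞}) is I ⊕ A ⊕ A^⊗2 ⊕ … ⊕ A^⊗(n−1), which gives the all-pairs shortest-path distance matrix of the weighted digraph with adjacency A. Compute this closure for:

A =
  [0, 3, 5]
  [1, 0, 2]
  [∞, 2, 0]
Closure =
  [0, 3, 5]
  [1, 0, 2]
  [3, 2, 0]

This is the Floyd-Warshall all-pairs shortest-path computation. For each intermediate vertex k = 0, 1, …, 2, update dist[i][j] ← min(dist[i][j], dist[i][k] + dist[k][j]). The final matrix gives, for each (i, j), the minimum total weight of any directed path from i to j (possibly empty when i = j).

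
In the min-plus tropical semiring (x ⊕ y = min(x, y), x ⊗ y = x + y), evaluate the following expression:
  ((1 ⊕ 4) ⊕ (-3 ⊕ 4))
((1 ⊕ 4) ⊕ (-3 ⊕ 4)) = -3

Expand innermost to outermost. Recall ⊕ takes the minimum of its arguments and ⊗ takes their sum. Working out the expression ((1 ⊕ 4) ⊕ (-3 ⊕ 4)) gives -3.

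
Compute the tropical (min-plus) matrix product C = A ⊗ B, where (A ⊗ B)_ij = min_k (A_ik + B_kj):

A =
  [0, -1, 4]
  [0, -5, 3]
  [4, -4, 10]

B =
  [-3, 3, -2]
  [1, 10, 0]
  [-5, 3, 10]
A ⊗ B =
  [-3, 3, -2]
  [-4, 3, -5]
  [-3, 6, -4]

Apply the min-plus product entry-by-entry:
  C[0][0] = min over k of (A[0][0] + B[0][0] = 0 + -3 = -3, A[0][1] + B[1][0] = -1 + 1 = 0, A[0][2] + B[2][0] = 4 + -5 = -1) = -3 (attained at k = 0)
  C[0][1] = min over k of (A[0][0] + B[0][1] = 0 + 3 = 3, A[0][1] + B[1][1] = -1 + 10 = 9, A[0][2] + B[2][1] = 4 + 3 = 7) = 3 (attained at k = 0)
  C[0][2] = min over k of (A[0][0] + B[0][2] = 0 + -2 = -2, A[0][1] + B[1][2] = -1 + 0 = -1, A[0][2] + B[2][2] = 4 + 10 = 14) = -2 (attained at k = 0)
  C[1][0] = min over k of (A[1][0] + B[0][0] = 0 + -3 = -3, A[1][1] + B[1][0] = -5 + 1 = -4, A[1][2] + B[2][0] = 3 + -5 = -2) = -4 (attained at k = 1)
  C[1][1] = min over k of (A[1][0] + B[0][1] = 0 + 3 = 3, A[1][1] + B[1][1] = -5 + 10 = 5, A[1][2] + B[2][1] = 3 + 3 = 6) = 3 (attained at k = 0)
  C[1][2] = min over k of (A[1][0] + B[0][2] = 0 + -2 = -2, A[1][1] + B[1][2] = -5 + 0 = -5, A[1][2] + B[2][2] = 3 + 10 = 13) = -5 (attained at k = 1)
  C[2][0] = min over k of (A[2][0] + B[0][0] = 4 + -3 = 1, A[2][1] + B[1][0] = -4 + 1 = -3, A[2][2] + B[2][0] = 10 + -5 = 5) = -3 (attained at k = 1)
  C[2][1] = min over k of (A[2][0] + B[0][1] = 4 + 3 = 7, A[2][1] + B[1][1] = -4 + 10 = 6, A[2][2] + B[2][1] = 10 + 3 = 13) = 6 (attained at k = 1)
  C[2][2] = min over k of (A[2][0] + B[0][2] = 4 + -2 = 2, A[2][1] + B[1][2] = -4 + 0 = -4, A[2][2] + B[2][2] = 10 + 10 = 20) = -4 (attained at k = 1)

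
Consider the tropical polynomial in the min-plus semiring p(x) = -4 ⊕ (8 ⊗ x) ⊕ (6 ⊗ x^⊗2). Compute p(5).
p(5) = -4

A tropical monomial a ⊗ x^⊗i evaluates to a + i · x. Evaluating each term at x = 5:
  Term 0 contributes -4 + 0 · 5 = -4
  Term 1 contributes 8 + 1 · 5 = 13
  Term 2 contributes 6 + 2 · 5 = 16
p(5) = ⊕ of these = min[-4, 13, 16] = -4.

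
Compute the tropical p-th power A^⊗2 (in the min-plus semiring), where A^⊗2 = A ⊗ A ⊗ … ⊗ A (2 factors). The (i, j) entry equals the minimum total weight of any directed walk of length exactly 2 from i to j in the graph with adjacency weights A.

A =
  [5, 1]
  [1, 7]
A^⊗2 =
  [2, 6]
  [6, 2]

Each entry (A^⊗2)_ij equals the minimum over all length-2 walks i = v_0 → v_1 → … → v_2 = j of Σ_t A[v_t][v_{t+1}]. For example, for (i, j) = (0, 1) we minimise over 2 possible intermediate vertex sequences; the minimum is 6, attained along the walk 0 → 0 → 1.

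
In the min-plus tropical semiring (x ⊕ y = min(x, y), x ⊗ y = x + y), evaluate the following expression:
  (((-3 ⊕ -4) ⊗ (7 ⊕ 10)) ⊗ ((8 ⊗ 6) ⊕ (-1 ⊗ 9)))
(((-3 ⊕ -4) ⊗ (7 ⊕ 10)) ⊗ ((8 ⊗ 6) ⊕ (-1 ⊗ 9))) = 11

Expand innermost to outermost. Recall ⊕ takes the minimum of its arguments and ⊗ takes their sum. Working out the expression (((-3 ⊕ -4) ⊗ (7 ⊕ 10)) ⊗ ((8 ⊗ 6) ⊕ (-1 ⊗ 9))) gives 11.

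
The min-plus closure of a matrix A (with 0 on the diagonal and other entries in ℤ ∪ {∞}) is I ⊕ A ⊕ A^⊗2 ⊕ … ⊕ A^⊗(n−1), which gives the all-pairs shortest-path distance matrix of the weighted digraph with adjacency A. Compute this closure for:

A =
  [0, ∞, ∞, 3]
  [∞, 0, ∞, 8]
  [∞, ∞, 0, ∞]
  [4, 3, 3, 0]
Closure =
  [0, 6, 6, 3]
  [12, 0, 11, 8]
  [∞, ∞, 0, ∞]
  [4, 3, 3, 0]

This is the Floyd-Warshall all-pairs shortest-path computation. For each intermediate vertex k = 0, 1, …, 3, update dist[i][j] ← min(dist[i][j], dist[i][k] + dist[k][j]). The final matrix gives, for each (i, j), the minimum total weight of any directed path from i to j (possibly empty when i = j).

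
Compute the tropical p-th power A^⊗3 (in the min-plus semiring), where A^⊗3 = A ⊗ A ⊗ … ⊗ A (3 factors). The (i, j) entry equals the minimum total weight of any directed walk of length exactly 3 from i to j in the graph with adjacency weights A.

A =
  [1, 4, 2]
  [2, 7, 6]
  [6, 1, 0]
A^⊗3 =
  [3, 3, 2]
  [4, 5, 4]
  [3, 1, 0]

Each entry (A^⊗3)_ij equals the minimum over all length-3 walks i = v_0 → v_1 → … → v_3 = j of Σ_t A[v_t][v_{t+1}]. For example, for (i, j) = (0, 2) we minimise over 9 possible intermediate vertex sequences; the minimum is 2, attained along the walk 0 → 2 → 2 → 2.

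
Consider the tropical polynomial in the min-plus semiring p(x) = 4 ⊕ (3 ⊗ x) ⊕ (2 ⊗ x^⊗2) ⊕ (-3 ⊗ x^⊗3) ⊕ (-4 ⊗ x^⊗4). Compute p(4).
p(4) = 4

A tropical monomial a ⊗ x^⊗i evaluates to a + i · x. Evaluating each term at x = 4:
  Term 0 contributes 4 + 0 · 4 = 4
  Term 1 contributes 3 + 1 · 4 = 7
  Term 2 contributes 2 + 2 · 4 = 10
  Term 3 contributes -3 + 3 · 4 = 9
  Term 4 contributes -4 + 4 · 4 = 12
p(4) = ⊕ of these = min[4, 7, 10, 9, 12] = 4.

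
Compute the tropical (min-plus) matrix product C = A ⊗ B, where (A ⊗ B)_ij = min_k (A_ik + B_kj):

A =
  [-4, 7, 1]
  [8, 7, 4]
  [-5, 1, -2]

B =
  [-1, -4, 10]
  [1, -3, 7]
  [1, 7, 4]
A ⊗ B =
  [-5, -8, 5]
  [5, 4, 8]
  [-6, -9, 2]

Apply the min-plus product entry-by-entry:
  C[0][0] = min over k of (A[0][0] + B[0][0] = -4 + -1 = -5, A[0][1] + B[1][0] = 7 + 1 = 8, A[0][2] + B[2][0] = 1 + 1 = 2) = -5 (attained at k = 0)
  C[0][1] = min over k of (A[0][0] + B[0][1] = -4 + -4 = -8, A[0][1] + B[1][1] = 7 + -3 = 4, A[0][2] + B[2][1] = 1 + 7 = 8) = -8 (attained at k = 0)
  C[0][2] = min over k of (A[0][0] + B[0][2] = -4 + 10 = 6, A[0][1] + B[1][2] = 7 + 7 = 14, A[0][2] + B[2][2] = 1 + 4 = 5) = 5 (attained at k = 2)
  C[1][0] = min over k of (A[1][0] + B[0][0] = 8 + -1 = 7, A[1][1] + B[1][0] = 7 + 1 = 8, A[1][2] + B[2][0] = 4 + 1 = 5) = 5 (attained at k = 2)
  C[1][1] = min over k of (A[1][0] + B[0][1] = 8 + -4 = 4, A[1][1] + B[1][1] = 7 + -3 = 4, A[1][2] + B[2][1] = 4 + 7 = 11) = 4 (attained at k = 0)
  C[1][2] = min over k of (A[1][0] + B[0][2] = 8 + 10 = 18, A[1][1] + B[1][2] = 7 + 7 = 14, A[1][2] + B[2][2] = 4 + 4 = 8) = 8 (attained at k = 2)
  C[2][0] = min over k of (A[2][0] + B[0][0] = -5 + -1 = -6, A[2][1] + B[1][0] = 1 + 1 = 2, A[2][2] + B[2][0] = -2 + 1 = -1) = -6 (attained at k = 0)
  C[2][1] = min over k of (A[2][0] + B[0][1] = -5 + -4 = -9, A[2][1] + B[1][1] = 1 + -3 = -2, A[2][2] + B[2][1] = -2 + 7 = 5) = -9 (attained at k = 0)
  C[2][2] = min over k of (A[2][0] + B[0][2] = -5 + 10 = 5, A[2][1] + B[1][2] = 1 + 7 = 8, A[2][2] + B[2][2] = -2 + 4 = 2) = 2 (attained at k = 2)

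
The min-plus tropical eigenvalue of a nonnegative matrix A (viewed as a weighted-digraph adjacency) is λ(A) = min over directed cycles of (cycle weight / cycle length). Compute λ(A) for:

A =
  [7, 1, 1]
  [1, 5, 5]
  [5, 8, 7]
λ(A) = 1

Enumerate directed cycles and compute their means (weight / length). Sample:
  cycle 0 → 0: weight = 7, length = 1, mean = 7/1 ≈ 7.000
  cycle 1 → 1: weight = 5, length = 1, mean = 5/1 ≈ 5.000
  cycle 2 → 2: weight = 7, length = 1, mean = 7/1 ≈ 7.000
  cycle 0 → 1 → 0: weight = 2, length = 2, mean = 2/2 ≈ 1.000
  cycle 0 → 2 → 0: weight = 6, length = 2, mean = 6/2 ≈ 3.000
  cycle 1 → 0 → 1: weight = 2, length = 2, mean = 2/2 ≈ 1.000
Minimum mean = 1.000, attained e.g. along the cycle 0 → 1 → 0 with weight 2 and length 2. So λ(A) = 2/2 = 1.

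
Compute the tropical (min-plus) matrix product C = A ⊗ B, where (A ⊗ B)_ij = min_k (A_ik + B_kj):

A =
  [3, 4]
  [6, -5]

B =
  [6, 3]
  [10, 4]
A ⊗ B =
  [9, 6]
  [5, -1]

Apply the min-plus product entry-by-entry:
  C[0][0] = min over k of (A[0][0] + B[0][0] = 3 + 6 = 9, A[0][1] + B[1][0] = 4 + 10 = 14) = 9 (attained at k = 0)
  C[0][1] = min over k of (A[0][0] + B[0][1] = 3 + 3 = 6, A[0][1] + B[1][1] = 4 + 4 = 8) = 6 (attained at k = 0)
  C[1][0] = min over k of (A[1][0] + B[0][0] = 6 + 6 = 12, A[1][1] + B[1][0] = -5 + 10 = 5) = 5 (attained at k = 1)
  C[1][1] = min over k of (A[1][0] + B[0][1] = 6 + 3 = 9, A[1][1] + B[1][1] = -5 + 4 = -1) = -1 (attained at k = 1)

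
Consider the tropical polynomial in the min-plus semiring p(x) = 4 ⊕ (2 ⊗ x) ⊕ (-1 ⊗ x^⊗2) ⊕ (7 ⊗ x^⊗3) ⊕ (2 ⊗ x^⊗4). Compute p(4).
p(4) = 4

A tropical monomial a ⊗ x^⊗i evaluates to a + i · x. Evaluating each term at x = 4:
  Term 0 contributes 4 + 0 · 4 = 4
  Term 1 contributes 2 + 1 · 4 = 6
  Term 2 contributes -1 + 2 · 4 = 7
  Term 3 contributes 7 + 3 · 4 = 19
  Term 4 contributes 2 + 4 · 4 = 18
p(4) = ⊕ of these = min[4, 6, 7, 19, 18] = 4.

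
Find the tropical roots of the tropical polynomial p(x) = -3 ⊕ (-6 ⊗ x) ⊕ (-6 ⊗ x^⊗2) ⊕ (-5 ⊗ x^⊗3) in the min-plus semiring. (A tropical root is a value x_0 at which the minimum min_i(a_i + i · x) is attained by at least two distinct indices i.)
Roots: {-1, 0, 3}

Each tropical root is a break point of the lower envelope of the lines y = a_i + i · x (there are 4 lines, with slopes 0, 1, ..., 3). Only the lines that attain the minimum somewhere contribute to roots; other lines are dominated. Here the surviving (envelope) indices are i = 3, i = 2, i = 1, i = 0.
Intersections between consecutive envelope lines give the roots: for adjacent envelope indices i < j the intersection is x = (a_i − a_j) / (j − i). Reading off the sorted break points: {-1, 0, 3}.
Verification: at each break x_0, at least two indices attain the minimum of min_i(a_i + i · x_0).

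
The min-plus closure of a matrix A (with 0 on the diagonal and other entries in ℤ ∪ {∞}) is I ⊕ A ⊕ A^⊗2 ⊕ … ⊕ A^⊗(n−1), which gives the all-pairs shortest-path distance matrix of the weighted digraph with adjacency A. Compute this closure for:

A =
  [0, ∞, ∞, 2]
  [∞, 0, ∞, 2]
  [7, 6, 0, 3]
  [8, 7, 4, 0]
Closure =
  [0, 9, 6, 2]
  [10, 0, 6, 2]
  [7, 6, 0, 3]
  [8, 7, 4, 0]

This is the Floyd-Warshall all-pairs shortest-path computation. For each intermediate vertex k = 0, 1, …, 3, update dist[i][j] ← min(dist[i][j], dist[i][k] + dist[k][j]). The final matrix gives, for each (i, j), the minimum total weight of any directed path from i to j (possibly empty when i = j).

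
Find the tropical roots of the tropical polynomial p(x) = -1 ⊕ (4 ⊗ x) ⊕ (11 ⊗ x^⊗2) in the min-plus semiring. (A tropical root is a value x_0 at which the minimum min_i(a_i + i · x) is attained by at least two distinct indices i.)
Roots: {-7, -5}

Each tropical root is a break point of the lower envelope of the lines y = a_i + i · x (there are 3 lines, with slopes 0, 1, ..., 2). Only the lines that attain the minimum somewhere contribute to roots; other lines are dominated. Here the surviving (envelope) indices are i = 2, i = 1, i = 0.
Intersections between consecutive envelope lines give the roots: for adjacent envelope indices i < j the intersection is x = (a_i − a_j) / (j − i). Reading off the sorted break points: {-7, -5}.
Verification: at each break x_0, at least two indices attain the minimum of min_i(a_i + i · x_0).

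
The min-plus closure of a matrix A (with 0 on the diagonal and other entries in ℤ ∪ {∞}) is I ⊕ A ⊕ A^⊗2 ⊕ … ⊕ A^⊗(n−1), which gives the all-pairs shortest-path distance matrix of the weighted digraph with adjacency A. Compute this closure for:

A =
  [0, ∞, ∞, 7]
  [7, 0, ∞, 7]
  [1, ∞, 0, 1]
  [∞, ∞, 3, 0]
Closure =
  [0, ∞, 10, 7]
  [7, 0, 10, 7]
  [1, ∞, 0, 1]
  [4, ∞, 3, 0]

This is the Floyd-Warshall all-pairs shortest-path computation. For each intermediate vertex k = 0, 1, …, 3, update dist[i][j] ← min(dist[i][j], dist[i][k] + dist[k][j]). The final matrix gives, for each (i, j), the minimum total weight of any directed path from i to j (possibly empty when i = j).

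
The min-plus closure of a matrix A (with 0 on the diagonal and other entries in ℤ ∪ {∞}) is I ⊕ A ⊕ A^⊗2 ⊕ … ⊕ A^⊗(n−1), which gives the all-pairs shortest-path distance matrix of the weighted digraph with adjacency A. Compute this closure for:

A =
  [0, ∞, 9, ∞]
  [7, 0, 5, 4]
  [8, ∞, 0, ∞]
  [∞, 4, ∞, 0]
Closure =
  [0, ∞, 9, ∞]
  [7, 0, 5, 4]
  [8, ∞, 0, ∞]
  [11, 4, 9, 0]

This is the Floyd-Warshall all-pairs shortest-path computation. For each intermediate vertex k = 0, 1, …, 3, update dist[i][j] ← min(dist[i][j], dist[i][k] + dist[k][j]). The final matrix gives, for each (i, j), the minimum total weight of any directed path from i to j (possibly empty when i = j).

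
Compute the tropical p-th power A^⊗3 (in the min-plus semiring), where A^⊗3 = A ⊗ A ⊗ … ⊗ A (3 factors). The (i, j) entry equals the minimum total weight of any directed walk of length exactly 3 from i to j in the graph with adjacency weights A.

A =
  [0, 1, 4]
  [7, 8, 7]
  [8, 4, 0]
A^⊗3 =
  [0, 1, 4]
  [7, 8, 7]
  [8, 4, 0]

Each entry (A^⊗3)_ij equals the minimum over all length-3 walks i = v_0 → v_1 → … → v_3 = j of Σ_t A[v_t][v_{t+1}]. For example, for (i, j) = (0, 2) we minimise over 9 possible intermediate vertex sequences; the minimum is 4, attained along the walk 0 → 0 → 0 → 2.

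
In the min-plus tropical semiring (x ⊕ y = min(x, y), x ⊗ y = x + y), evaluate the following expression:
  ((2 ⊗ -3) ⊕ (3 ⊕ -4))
((2 ⊗ -3) ⊕ (3 ⊕ -4)) = -4

Expand innermost to outermost. Recall ⊕ takes the minimum of its arguments and ⊗ takes their sum. Working out the expression ((2 ⊗ -3) ⊕ (3 ⊕ -4)) gives -4.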